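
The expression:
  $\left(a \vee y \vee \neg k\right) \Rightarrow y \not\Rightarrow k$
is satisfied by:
  {y: True, a: False, k: False}
  {y: True, a: True, k: False}
  {k: True, a: False, y: False}


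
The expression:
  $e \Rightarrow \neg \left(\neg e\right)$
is always true.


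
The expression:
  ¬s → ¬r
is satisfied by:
  {s: True, r: False}
  {r: False, s: False}
  {r: True, s: True}


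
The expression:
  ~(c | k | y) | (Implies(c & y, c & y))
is always true.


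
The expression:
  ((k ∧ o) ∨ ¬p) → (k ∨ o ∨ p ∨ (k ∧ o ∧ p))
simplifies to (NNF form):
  k ∨ o ∨ p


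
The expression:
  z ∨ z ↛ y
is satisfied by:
  {z: True}


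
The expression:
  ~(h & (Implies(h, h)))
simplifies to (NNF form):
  ~h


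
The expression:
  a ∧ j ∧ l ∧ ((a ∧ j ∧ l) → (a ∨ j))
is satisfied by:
  {a: True, j: True, l: True}


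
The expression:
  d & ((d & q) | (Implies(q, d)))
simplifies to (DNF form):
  d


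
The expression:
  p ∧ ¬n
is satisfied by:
  {p: True, n: False}


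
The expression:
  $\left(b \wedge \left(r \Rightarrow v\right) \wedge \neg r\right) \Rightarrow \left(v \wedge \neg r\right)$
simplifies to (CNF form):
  $r \vee v \vee \neg b$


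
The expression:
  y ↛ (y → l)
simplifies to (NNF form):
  y ∧ ¬l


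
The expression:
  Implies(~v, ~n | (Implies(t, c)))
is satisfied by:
  {v: True, c: True, t: False, n: False}
  {v: True, t: False, n: False, c: False}
  {c: True, t: False, n: False, v: False}
  {c: False, t: False, n: False, v: False}
  {v: True, n: True, c: True, t: False}
  {v: True, n: True, c: False, t: False}
  {n: True, c: True, v: False, t: False}
  {n: True, v: False, t: False, c: False}
  {c: True, v: True, t: True, n: False}
  {v: True, t: True, c: False, n: False}
  {c: True, t: True, v: False, n: False}
  {t: True, v: False, n: False, c: False}
  {v: True, n: True, t: True, c: True}
  {v: True, n: True, t: True, c: False}
  {n: True, t: True, c: True, v: False}


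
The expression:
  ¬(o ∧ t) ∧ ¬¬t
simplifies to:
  t ∧ ¬o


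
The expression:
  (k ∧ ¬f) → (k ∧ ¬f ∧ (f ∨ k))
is always true.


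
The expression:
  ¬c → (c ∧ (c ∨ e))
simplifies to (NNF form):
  c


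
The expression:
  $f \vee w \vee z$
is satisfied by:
  {z: True, w: True, f: True}
  {z: True, w: True, f: False}
  {z: True, f: True, w: False}
  {z: True, f: False, w: False}
  {w: True, f: True, z: False}
  {w: True, f: False, z: False}
  {f: True, w: False, z: False}


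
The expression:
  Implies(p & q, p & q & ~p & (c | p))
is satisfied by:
  {p: False, q: False}
  {q: True, p: False}
  {p: True, q: False}


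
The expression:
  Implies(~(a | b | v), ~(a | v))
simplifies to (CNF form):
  True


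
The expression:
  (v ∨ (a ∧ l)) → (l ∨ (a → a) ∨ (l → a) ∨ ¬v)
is always true.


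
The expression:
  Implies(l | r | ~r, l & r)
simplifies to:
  l & r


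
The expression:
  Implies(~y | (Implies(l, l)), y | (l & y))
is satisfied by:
  {y: True}


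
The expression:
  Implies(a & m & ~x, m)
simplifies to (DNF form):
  True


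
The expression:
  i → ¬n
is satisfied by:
  {n: False, i: False}
  {i: True, n: False}
  {n: True, i: False}


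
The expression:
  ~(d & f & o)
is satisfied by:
  {o: False, d: False, f: False}
  {f: True, o: False, d: False}
  {d: True, o: False, f: False}
  {f: True, d: True, o: False}
  {o: True, f: False, d: False}
  {f: True, o: True, d: False}
  {d: True, o: True, f: False}


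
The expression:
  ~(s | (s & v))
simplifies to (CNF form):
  ~s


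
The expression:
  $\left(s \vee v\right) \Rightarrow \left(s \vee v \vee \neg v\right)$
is always true.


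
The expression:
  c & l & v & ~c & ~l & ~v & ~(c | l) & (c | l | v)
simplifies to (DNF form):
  False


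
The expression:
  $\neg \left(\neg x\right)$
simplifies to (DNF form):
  $x$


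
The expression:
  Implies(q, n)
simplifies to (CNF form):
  n | ~q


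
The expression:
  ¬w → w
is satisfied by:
  {w: True}


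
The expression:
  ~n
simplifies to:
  ~n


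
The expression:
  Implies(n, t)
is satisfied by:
  {t: True, n: False}
  {n: False, t: False}
  {n: True, t: True}


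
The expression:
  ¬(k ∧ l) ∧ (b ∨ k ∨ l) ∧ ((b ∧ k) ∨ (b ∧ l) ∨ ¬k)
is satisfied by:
  {b: True, l: False, k: False}
  {b: True, k: True, l: False}
  {b: True, l: True, k: False}
  {l: True, k: False, b: False}


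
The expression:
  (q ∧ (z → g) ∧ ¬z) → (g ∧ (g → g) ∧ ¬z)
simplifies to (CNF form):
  g ∨ z ∨ ¬q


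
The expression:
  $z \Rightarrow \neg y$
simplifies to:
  $\neg y \vee \neg z$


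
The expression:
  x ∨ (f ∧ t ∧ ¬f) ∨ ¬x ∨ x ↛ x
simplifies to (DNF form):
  True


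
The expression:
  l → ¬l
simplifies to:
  ¬l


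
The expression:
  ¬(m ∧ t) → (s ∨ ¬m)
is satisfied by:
  {s: True, t: True, m: False}
  {s: True, m: False, t: False}
  {t: True, m: False, s: False}
  {t: False, m: False, s: False}
  {s: True, t: True, m: True}
  {s: True, m: True, t: False}
  {t: True, m: True, s: False}


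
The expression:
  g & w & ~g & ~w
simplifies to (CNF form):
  False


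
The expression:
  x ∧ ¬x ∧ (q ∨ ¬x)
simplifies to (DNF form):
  False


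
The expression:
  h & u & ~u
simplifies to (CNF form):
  False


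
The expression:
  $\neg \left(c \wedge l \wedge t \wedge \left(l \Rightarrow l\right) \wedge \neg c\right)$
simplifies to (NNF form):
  $\text{True}$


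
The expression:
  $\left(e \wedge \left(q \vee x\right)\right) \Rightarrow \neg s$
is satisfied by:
  {x: False, s: False, e: False, q: False}
  {q: True, x: False, s: False, e: False}
  {x: True, q: False, s: False, e: False}
  {q: True, x: True, s: False, e: False}
  {e: True, q: False, x: False, s: False}
  {q: True, e: True, x: False, s: False}
  {e: True, x: True, q: False, s: False}
  {q: True, e: True, x: True, s: False}
  {s: True, e: False, x: False, q: False}
  {s: True, q: True, e: False, x: False}
  {s: True, x: True, e: False, q: False}
  {q: True, s: True, x: True, e: False}
  {s: True, e: True, q: False, x: False}


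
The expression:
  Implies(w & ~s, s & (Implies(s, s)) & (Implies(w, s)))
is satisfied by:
  {s: True, w: False}
  {w: False, s: False}
  {w: True, s: True}


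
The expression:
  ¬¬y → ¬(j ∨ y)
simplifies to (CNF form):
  ¬y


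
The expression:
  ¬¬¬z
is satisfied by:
  {z: False}


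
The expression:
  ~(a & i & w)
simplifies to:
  ~a | ~i | ~w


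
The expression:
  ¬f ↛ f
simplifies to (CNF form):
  True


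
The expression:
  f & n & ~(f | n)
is never true.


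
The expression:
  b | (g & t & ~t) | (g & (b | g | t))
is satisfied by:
  {b: True, g: True}
  {b: True, g: False}
  {g: True, b: False}


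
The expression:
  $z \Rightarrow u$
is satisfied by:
  {u: True, z: False}
  {z: False, u: False}
  {z: True, u: True}


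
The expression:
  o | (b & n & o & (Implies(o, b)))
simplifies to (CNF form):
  o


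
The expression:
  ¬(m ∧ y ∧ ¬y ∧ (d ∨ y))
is always true.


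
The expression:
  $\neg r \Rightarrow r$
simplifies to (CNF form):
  $r$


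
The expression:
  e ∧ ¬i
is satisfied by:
  {e: True, i: False}


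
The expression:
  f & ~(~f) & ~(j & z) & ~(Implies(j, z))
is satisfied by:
  {j: True, f: True, z: False}


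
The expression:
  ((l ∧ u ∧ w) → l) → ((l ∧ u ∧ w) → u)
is always true.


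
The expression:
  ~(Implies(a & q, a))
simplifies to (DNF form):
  False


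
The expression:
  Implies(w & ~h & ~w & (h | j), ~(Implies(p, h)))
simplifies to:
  True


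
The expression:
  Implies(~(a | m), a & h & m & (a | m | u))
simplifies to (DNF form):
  a | m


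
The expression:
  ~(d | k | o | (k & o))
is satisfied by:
  {d: False, o: False, k: False}


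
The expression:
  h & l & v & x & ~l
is never true.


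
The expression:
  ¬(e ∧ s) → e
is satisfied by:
  {e: True}


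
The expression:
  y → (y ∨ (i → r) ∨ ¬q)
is always true.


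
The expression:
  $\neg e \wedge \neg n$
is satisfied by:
  {n: False, e: False}


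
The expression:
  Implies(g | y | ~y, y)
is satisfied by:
  {y: True}


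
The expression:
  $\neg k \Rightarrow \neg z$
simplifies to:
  $k \vee \neg z$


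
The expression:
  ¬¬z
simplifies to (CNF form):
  z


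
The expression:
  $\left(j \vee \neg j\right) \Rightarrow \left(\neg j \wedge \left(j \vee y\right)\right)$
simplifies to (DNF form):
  $y \wedge \neg j$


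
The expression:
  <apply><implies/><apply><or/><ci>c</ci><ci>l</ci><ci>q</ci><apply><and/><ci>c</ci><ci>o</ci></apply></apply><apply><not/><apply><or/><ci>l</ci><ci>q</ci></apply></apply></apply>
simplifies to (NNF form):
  <apply><and/><apply><not/><ci>l</ci></apply><apply><not/><ci>q</ci></apply></apply>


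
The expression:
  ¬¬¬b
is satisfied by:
  {b: False}


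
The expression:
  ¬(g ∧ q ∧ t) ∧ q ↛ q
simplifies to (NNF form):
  False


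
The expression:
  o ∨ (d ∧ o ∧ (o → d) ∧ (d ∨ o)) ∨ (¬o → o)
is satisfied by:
  {o: True}


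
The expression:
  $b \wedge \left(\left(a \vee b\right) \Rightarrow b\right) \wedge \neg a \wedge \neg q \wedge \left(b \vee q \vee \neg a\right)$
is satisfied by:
  {b: True, q: False, a: False}


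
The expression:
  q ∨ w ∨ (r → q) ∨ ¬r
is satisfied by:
  {q: True, w: True, r: False}
  {q: True, w: False, r: False}
  {w: True, q: False, r: False}
  {q: False, w: False, r: False}
  {r: True, q: True, w: True}
  {r: True, q: True, w: False}
  {r: True, w: True, q: False}


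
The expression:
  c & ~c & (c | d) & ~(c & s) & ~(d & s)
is never true.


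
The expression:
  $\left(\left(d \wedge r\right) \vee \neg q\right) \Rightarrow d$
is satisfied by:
  {d: True, q: True}
  {d: True, q: False}
  {q: True, d: False}


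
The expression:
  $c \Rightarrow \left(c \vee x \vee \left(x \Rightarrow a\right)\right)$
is always true.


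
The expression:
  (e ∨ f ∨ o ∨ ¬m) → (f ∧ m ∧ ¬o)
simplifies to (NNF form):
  m ∧ ¬o ∧ (f ∨ ¬e)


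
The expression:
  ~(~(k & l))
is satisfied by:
  {k: True, l: True}


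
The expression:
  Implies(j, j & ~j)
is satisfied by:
  {j: False}


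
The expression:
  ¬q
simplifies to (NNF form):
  ¬q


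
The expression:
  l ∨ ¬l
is always true.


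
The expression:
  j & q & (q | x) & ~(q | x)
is never true.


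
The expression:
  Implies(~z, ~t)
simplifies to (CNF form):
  z | ~t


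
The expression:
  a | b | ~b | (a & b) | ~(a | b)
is always true.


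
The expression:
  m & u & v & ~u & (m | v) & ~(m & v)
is never true.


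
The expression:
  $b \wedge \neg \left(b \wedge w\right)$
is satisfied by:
  {b: True, w: False}


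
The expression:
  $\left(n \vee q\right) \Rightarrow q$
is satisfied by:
  {q: True, n: False}
  {n: False, q: False}
  {n: True, q: True}


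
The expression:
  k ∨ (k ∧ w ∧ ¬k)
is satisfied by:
  {k: True}


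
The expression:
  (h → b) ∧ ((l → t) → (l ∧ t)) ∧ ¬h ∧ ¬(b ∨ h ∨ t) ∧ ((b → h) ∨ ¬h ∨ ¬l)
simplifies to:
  l ∧ ¬b ∧ ¬h ∧ ¬t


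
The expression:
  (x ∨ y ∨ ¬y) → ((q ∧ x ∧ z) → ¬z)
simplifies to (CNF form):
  ¬q ∨ ¬x ∨ ¬z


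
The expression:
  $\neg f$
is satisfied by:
  {f: False}


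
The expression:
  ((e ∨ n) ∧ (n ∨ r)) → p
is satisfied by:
  {p: True, n: False, e: False, r: False}
  {r: True, p: True, n: False, e: False}
  {p: True, e: True, n: False, r: False}
  {r: True, p: True, e: True, n: False}
  {p: True, n: True, e: False, r: False}
  {p: True, r: True, n: True, e: False}
  {p: True, e: True, n: True, r: False}
  {r: True, p: True, e: True, n: True}
  {r: False, n: False, e: False, p: False}
  {r: True, n: False, e: False, p: False}
  {e: True, r: False, n: False, p: False}


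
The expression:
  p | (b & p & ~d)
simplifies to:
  p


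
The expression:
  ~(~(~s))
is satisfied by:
  {s: False}


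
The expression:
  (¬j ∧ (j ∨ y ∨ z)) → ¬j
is always true.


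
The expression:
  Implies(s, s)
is always true.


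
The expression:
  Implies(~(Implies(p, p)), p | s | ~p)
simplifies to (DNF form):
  True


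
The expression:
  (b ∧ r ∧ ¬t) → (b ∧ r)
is always true.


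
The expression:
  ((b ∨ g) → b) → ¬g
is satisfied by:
  {g: False, b: False}
  {b: True, g: False}
  {g: True, b: False}


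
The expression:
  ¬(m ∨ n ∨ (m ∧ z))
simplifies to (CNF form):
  ¬m ∧ ¬n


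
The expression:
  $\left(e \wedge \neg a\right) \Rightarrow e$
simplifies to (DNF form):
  $\text{True}$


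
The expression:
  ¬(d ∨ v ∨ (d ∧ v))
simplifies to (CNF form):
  ¬d ∧ ¬v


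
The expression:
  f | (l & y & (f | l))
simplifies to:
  f | (l & y)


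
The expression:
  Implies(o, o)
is always true.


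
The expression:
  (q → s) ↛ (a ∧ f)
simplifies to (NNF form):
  (s ∧ ¬a) ∨ (s ∧ ¬f) ∨ (¬a ∧ ¬q) ∨ (¬f ∧ ¬q)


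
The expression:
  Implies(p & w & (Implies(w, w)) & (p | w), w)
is always true.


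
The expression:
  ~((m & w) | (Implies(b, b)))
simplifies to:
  False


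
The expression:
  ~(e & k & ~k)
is always true.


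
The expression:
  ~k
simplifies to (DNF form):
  ~k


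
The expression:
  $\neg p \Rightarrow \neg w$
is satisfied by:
  {p: True, w: False}
  {w: False, p: False}
  {w: True, p: True}


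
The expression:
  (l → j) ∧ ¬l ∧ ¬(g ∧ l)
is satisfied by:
  {l: False}


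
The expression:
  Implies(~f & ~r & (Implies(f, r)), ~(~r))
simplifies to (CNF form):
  f | r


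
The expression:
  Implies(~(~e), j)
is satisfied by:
  {j: True, e: False}
  {e: False, j: False}
  {e: True, j: True}


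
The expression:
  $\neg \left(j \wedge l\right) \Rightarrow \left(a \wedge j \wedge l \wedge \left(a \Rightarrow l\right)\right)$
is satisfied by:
  {j: True, l: True}


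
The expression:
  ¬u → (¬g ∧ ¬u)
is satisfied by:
  {u: True, g: False}
  {g: False, u: False}
  {g: True, u: True}


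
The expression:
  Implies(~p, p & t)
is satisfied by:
  {p: True}


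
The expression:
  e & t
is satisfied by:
  {t: True, e: True}


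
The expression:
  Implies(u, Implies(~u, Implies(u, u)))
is always true.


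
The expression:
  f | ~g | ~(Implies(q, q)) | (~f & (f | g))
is always true.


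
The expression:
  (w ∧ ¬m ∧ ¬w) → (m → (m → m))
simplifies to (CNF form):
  True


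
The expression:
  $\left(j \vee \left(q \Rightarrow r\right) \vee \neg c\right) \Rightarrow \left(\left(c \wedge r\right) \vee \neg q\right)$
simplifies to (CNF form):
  $\left(c \vee \neg q\right) \wedge \left(c \vee r \vee \neg q\right) \wedge \left(c \vee \neg j \vee \neg q\right) \wedge \left(r \vee \neg j \vee \neg q\right)$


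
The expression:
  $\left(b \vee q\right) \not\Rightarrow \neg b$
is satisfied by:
  {b: True}


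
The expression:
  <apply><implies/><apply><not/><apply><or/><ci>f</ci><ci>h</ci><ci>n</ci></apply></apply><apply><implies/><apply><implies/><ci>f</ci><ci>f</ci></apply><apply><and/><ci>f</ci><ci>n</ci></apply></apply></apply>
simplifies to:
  <apply><or/><ci>f</ci><ci>h</ci><ci>n</ci></apply>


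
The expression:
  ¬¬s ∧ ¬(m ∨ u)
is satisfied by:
  {s: True, u: False, m: False}


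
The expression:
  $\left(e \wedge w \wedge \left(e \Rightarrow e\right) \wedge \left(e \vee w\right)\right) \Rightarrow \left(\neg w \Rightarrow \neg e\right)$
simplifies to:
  $\text{True}$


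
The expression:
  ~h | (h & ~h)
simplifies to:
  ~h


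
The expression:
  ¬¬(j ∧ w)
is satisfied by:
  {j: True, w: True}


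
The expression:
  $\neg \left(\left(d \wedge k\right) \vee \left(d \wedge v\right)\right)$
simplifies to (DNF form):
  $\left(\neg k \wedge \neg v\right) \vee \neg d$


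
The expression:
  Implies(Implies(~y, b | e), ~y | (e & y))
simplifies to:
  e | ~y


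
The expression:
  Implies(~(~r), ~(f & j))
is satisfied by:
  {r: False, j: False, f: False}
  {f: True, r: False, j: False}
  {j: True, r: False, f: False}
  {f: True, j: True, r: False}
  {r: True, f: False, j: False}
  {f: True, r: True, j: False}
  {j: True, r: True, f: False}


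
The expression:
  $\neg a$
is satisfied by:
  {a: False}


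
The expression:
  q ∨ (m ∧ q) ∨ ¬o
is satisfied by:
  {q: True, o: False}
  {o: False, q: False}
  {o: True, q: True}


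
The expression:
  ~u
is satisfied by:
  {u: False}


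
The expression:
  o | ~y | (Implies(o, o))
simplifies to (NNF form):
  True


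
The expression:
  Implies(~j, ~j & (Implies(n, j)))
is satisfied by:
  {j: True, n: False}
  {n: False, j: False}
  {n: True, j: True}


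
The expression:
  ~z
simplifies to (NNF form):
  ~z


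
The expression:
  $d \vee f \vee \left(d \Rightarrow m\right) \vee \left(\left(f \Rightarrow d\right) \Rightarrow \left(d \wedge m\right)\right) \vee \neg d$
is always true.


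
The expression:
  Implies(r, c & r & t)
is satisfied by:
  {t: True, c: True, r: False}
  {t: True, c: False, r: False}
  {c: True, t: False, r: False}
  {t: False, c: False, r: False}
  {r: True, t: True, c: True}


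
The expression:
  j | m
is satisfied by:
  {m: True, j: True}
  {m: True, j: False}
  {j: True, m: False}


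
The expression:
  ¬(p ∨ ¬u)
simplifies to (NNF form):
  u ∧ ¬p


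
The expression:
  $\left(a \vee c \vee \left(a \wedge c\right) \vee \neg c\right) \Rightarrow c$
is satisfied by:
  {c: True}


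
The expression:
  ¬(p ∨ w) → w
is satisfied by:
  {p: True, w: True}
  {p: True, w: False}
  {w: True, p: False}


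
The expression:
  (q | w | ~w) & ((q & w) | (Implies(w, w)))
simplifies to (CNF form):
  True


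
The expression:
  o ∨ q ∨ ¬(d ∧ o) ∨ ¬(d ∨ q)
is always true.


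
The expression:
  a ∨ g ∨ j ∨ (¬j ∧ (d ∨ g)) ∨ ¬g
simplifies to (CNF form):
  True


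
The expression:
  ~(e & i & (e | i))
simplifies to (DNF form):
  ~e | ~i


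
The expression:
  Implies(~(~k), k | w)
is always true.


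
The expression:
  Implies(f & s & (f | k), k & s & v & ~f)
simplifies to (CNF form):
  ~f | ~s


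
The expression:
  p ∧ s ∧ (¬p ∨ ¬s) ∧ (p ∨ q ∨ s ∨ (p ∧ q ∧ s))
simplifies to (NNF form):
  False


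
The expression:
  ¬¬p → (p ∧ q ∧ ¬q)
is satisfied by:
  {p: False}


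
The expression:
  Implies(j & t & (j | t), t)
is always true.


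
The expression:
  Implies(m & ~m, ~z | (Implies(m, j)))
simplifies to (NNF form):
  True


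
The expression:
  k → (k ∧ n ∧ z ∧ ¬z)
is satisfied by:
  {k: False}


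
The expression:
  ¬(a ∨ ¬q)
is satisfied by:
  {q: True, a: False}


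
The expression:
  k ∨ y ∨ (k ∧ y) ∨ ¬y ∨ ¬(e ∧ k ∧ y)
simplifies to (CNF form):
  True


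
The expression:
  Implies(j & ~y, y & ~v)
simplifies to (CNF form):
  y | ~j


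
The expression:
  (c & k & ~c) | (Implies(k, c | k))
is always true.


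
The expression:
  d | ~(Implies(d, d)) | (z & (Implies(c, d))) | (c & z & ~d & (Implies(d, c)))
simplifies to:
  d | z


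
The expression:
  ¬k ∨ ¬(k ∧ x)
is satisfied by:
  {k: False, x: False}
  {x: True, k: False}
  {k: True, x: False}


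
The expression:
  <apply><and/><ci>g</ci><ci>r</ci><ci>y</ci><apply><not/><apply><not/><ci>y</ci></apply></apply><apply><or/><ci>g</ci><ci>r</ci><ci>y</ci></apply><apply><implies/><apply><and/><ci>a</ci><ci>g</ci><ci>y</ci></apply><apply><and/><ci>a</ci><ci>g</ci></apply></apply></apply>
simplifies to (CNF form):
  <apply><and/><ci>g</ci><ci>r</ci><ci>y</ci></apply>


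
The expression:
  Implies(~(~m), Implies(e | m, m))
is always true.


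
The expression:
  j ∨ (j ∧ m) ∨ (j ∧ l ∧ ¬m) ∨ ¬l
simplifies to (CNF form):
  j ∨ ¬l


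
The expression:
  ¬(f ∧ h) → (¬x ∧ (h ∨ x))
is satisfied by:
  {f: True, h: True, x: False}
  {h: True, x: False, f: False}
  {x: True, f: True, h: True}


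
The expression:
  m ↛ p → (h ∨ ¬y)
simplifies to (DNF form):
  h ∨ p ∨ ¬m ∨ ¬y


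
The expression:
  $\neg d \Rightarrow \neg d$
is always true.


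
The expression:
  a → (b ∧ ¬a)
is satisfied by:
  {a: False}


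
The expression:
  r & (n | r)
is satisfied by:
  {r: True}


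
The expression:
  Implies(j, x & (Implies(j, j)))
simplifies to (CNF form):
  x | ~j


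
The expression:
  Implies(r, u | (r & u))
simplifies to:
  u | ~r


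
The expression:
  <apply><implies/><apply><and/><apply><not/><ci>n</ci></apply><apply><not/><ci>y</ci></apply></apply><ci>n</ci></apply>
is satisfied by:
  {n: True, y: True}
  {n: True, y: False}
  {y: True, n: False}


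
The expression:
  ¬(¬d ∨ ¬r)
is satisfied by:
  {r: True, d: True}


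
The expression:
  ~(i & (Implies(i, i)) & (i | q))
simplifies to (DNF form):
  ~i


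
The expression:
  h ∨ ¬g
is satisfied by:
  {h: True, g: False}
  {g: False, h: False}
  {g: True, h: True}


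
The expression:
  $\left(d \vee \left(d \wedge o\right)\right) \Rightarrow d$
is always true.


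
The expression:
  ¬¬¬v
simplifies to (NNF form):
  ¬v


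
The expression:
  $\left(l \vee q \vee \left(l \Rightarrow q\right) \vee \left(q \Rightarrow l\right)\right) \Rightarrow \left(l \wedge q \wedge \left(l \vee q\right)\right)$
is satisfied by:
  {q: True, l: True}


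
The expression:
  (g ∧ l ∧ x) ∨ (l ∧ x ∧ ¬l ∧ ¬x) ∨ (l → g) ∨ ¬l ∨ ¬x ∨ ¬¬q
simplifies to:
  g ∨ q ∨ ¬l ∨ ¬x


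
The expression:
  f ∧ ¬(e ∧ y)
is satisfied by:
  {f: True, e: False, y: False}
  {y: True, f: True, e: False}
  {e: True, f: True, y: False}


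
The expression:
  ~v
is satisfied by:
  {v: False}


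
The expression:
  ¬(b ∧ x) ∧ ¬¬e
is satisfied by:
  {e: True, x: False, b: False}
  {e: True, b: True, x: False}
  {e: True, x: True, b: False}


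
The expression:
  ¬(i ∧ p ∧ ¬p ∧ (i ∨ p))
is always true.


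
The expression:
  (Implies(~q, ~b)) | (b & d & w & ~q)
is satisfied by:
  {d: True, q: True, w: True, b: False}
  {d: True, q: True, w: False, b: False}
  {q: True, w: True, d: False, b: False}
  {q: True, d: False, w: False, b: False}
  {d: True, w: True, q: False, b: False}
  {d: True, w: False, q: False, b: False}
  {w: True, d: False, q: False, b: False}
  {w: False, d: False, q: False, b: False}
  {b: True, d: True, q: True, w: True}
  {b: True, d: True, q: True, w: False}
  {b: True, q: True, w: True, d: False}
  {b: True, q: True, w: False, d: False}
  {b: True, d: True, w: True, q: False}


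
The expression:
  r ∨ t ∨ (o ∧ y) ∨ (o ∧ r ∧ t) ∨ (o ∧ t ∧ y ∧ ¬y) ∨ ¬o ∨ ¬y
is always true.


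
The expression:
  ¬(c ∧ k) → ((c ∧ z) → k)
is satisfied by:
  {k: True, c: False, z: False}
  {c: False, z: False, k: False}
  {k: True, z: True, c: False}
  {z: True, c: False, k: False}
  {k: True, c: True, z: False}
  {c: True, k: False, z: False}
  {k: True, z: True, c: True}


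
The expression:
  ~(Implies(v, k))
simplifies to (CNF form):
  v & ~k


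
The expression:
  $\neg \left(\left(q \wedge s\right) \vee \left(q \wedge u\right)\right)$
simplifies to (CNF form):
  $\left(\neg q \vee \neg s\right) \wedge \left(\neg q \vee \neg u\right)$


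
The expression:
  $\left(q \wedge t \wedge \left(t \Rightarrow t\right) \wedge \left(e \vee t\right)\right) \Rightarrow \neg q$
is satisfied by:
  {t: False, q: False}
  {q: True, t: False}
  {t: True, q: False}


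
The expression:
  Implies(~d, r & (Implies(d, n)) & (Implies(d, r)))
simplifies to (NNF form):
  d | r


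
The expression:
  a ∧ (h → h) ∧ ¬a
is never true.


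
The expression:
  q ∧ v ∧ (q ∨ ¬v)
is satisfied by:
  {q: True, v: True}


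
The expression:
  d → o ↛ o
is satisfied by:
  {d: False}


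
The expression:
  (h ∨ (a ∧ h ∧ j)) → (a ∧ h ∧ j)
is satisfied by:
  {j: True, a: True, h: False}
  {j: True, a: False, h: False}
  {a: True, j: False, h: False}
  {j: False, a: False, h: False}
  {h: True, j: True, a: True}


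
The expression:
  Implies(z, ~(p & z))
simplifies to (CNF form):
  ~p | ~z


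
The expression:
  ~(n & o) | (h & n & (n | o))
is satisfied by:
  {h: True, o: False, n: False}
  {h: False, o: False, n: False}
  {n: True, h: True, o: False}
  {n: True, h: False, o: False}
  {o: True, h: True, n: False}
  {o: True, h: False, n: False}
  {o: True, n: True, h: True}


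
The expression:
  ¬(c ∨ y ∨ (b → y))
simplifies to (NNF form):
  b ∧ ¬c ∧ ¬y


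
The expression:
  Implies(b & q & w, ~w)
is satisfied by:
  {w: False, q: False, b: False}
  {b: True, w: False, q: False}
  {q: True, w: False, b: False}
  {b: True, q: True, w: False}
  {w: True, b: False, q: False}
  {b: True, w: True, q: False}
  {q: True, w: True, b: False}


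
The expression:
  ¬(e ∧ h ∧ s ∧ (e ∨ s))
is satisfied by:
  {s: False, e: False, h: False}
  {h: True, s: False, e: False}
  {e: True, s: False, h: False}
  {h: True, e: True, s: False}
  {s: True, h: False, e: False}
  {h: True, s: True, e: False}
  {e: True, s: True, h: False}


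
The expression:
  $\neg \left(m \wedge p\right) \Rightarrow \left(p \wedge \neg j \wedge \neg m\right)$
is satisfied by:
  {p: True, m: True, j: False}
  {p: True, m: False, j: False}
  {p: True, j: True, m: True}


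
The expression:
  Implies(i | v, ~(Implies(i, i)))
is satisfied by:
  {v: False, i: False}


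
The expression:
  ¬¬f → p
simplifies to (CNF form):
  p ∨ ¬f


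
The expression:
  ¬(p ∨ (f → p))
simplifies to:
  f ∧ ¬p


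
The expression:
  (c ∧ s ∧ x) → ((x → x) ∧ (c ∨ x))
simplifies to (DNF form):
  True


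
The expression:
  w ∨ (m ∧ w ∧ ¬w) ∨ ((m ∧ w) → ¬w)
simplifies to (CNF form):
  True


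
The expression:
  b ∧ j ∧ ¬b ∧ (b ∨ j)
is never true.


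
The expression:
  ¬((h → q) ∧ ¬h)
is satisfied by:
  {h: True}


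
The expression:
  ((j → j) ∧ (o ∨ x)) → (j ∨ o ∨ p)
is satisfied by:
  {o: True, p: True, j: True, x: False}
  {o: True, p: True, j: False, x: False}
  {o: True, j: True, p: False, x: False}
  {o: True, j: False, p: False, x: False}
  {p: True, j: True, o: False, x: False}
  {p: True, j: False, o: False, x: False}
  {j: True, o: False, p: False, x: False}
  {j: False, o: False, p: False, x: False}
  {x: True, o: True, p: True, j: True}
  {x: True, o: True, p: True, j: False}
  {x: True, o: True, j: True, p: False}
  {x: True, o: True, j: False, p: False}
  {x: True, p: True, j: True, o: False}
  {x: True, p: True, j: False, o: False}
  {x: True, j: True, p: False, o: False}


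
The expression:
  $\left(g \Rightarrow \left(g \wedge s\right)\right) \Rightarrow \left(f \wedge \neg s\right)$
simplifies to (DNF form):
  $\left(f \wedge \neg s\right) \vee \left(g \wedge \neg s\right)$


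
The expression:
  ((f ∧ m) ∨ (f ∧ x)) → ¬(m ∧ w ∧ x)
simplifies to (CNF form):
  ¬f ∨ ¬m ∨ ¬w ∨ ¬x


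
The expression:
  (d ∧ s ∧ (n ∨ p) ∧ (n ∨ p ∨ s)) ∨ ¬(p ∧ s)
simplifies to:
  d ∨ ¬p ∨ ¬s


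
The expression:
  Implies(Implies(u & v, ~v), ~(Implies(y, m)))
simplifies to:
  (u | y) & (v | y) & (u | ~m) & (v | ~m)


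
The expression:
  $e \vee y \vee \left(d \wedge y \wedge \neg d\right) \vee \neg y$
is always true.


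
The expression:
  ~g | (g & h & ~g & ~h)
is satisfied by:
  {g: False}


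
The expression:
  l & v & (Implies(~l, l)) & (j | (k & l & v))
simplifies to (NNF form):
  l & v & (j | k)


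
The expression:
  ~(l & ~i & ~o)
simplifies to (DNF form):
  i | o | ~l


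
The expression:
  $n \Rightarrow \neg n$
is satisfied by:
  {n: False}


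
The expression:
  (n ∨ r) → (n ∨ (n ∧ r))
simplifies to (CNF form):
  n ∨ ¬r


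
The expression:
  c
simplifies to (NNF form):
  c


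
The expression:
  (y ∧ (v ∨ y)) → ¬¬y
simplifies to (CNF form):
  True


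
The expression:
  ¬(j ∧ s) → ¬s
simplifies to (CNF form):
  j ∨ ¬s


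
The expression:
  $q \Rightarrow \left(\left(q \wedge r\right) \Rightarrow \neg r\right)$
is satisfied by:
  {q: False, r: False}
  {r: True, q: False}
  {q: True, r: False}


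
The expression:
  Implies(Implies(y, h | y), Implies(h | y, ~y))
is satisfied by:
  {y: False}


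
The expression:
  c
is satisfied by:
  {c: True}


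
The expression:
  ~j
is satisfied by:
  {j: False}


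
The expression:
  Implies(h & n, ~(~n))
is always true.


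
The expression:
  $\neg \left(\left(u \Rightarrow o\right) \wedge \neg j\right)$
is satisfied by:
  {u: True, j: True, o: False}
  {j: True, o: False, u: False}
  {u: True, j: True, o: True}
  {j: True, o: True, u: False}
  {u: True, o: False, j: False}


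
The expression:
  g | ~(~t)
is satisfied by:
  {t: True, g: True}
  {t: True, g: False}
  {g: True, t: False}


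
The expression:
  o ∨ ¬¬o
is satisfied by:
  {o: True}


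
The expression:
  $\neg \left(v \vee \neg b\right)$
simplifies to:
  $b \wedge \neg v$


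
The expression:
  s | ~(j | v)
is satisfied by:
  {s: True, v: False, j: False}
  {j: True, s: True, v: False}
  {s: True, v: True, j: False}
  {j: True, s: True, v: True}
  {j: False, v: False, s: False}


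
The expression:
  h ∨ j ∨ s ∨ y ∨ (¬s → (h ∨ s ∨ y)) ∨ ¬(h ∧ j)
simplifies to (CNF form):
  True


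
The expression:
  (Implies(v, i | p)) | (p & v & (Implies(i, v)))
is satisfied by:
  {i: True, p: True, v: False}
  {i: True, v: False, p: False}
  {p: True, v: False, i: False}
  {p: False, v: False, i: False}
  {i: True, p: True, v: True}
  {i: True, v: True, p: False}
  {p: True, v: True, i: False}


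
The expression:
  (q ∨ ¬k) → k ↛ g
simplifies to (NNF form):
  k ∧ (¬g ∨ ¬q)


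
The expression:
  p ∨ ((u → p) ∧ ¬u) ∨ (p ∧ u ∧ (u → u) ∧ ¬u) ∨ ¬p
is always true.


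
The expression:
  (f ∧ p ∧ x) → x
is always true.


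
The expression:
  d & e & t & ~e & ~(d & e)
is never true.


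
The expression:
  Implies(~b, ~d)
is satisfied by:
  {b: True, d: False}
  {d: False, b: False}
  {d: True, b: True}


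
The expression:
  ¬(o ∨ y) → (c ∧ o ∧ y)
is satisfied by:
  {y: True, o: True}
  {y: True, o: False}
  {o: True, y: False}


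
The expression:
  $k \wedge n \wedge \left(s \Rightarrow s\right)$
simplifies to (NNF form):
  $k \wedge n$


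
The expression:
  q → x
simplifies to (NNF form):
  x ∨ ¬q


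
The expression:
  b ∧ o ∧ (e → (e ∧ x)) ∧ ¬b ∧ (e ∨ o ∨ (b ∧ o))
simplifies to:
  False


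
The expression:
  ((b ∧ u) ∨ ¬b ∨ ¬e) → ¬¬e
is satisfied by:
  {e: True}


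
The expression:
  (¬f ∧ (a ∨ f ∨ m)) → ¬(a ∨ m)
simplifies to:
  f ∨ (¬a ∧ ¬m)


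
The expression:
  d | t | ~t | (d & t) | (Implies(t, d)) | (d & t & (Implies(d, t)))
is always true.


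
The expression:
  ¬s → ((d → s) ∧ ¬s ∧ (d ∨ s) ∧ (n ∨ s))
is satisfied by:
  {s: True}


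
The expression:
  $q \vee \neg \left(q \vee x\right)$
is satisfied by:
  {q: True, x: False}
  {x: False, q: False}
  {x: True, q: True}


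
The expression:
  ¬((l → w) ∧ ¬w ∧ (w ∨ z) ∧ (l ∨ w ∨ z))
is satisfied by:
  {l: True, w: True, z: False}
  {l: True, w: False, z: False}
  {w: True, l: False, z: False}
  {l: False, w: False, z: False}
  {z: True, l: True, w: True}
  {z: True, l: True, w: False}
  {z: True, w: True, l: False}


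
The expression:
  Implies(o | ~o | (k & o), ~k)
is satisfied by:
  {k: False}


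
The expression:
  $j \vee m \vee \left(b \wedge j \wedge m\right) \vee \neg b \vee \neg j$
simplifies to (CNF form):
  $\text{True}$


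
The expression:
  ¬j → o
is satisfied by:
  {o: True, j: True}
  {o: True, j: False}
  {j: True, o: False}


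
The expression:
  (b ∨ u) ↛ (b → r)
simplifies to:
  b ∧ ¬r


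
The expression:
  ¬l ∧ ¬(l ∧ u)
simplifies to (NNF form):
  ¬l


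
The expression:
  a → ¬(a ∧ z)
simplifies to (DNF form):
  ¬a ∨ ¬z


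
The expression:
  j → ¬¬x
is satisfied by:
  {x: True, j: False}
  {j: False, x: False}
  {j: True, x: True}


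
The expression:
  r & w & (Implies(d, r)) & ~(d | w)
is never true.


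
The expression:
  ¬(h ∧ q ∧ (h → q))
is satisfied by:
  {h: False, q: False}
  {q: True, h: False}
  {h: True, q: False}


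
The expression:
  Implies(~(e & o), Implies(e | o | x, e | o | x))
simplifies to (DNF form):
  True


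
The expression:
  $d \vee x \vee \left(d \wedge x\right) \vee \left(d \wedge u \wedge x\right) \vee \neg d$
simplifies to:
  $\text{True}$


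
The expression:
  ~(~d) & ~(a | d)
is never true.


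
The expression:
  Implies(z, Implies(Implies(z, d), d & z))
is always true.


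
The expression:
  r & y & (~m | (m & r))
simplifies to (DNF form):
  r & y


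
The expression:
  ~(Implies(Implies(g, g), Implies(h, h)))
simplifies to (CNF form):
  False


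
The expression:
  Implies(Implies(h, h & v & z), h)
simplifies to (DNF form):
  h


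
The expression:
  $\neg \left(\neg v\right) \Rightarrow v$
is always true.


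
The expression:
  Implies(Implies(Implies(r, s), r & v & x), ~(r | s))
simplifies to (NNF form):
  ~r | (s & ~v) | (s & ~x)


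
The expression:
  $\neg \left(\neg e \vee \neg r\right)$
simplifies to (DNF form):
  $e \wedge r$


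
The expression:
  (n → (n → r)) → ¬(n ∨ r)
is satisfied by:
  {r: False}


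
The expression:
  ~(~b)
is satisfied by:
  {b: True}


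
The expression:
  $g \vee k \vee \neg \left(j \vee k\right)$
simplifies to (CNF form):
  $g \vee k \vee \neg j$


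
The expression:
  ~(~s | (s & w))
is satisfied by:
  {s: True, w: False}


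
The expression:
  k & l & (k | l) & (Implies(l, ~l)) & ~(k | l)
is never true.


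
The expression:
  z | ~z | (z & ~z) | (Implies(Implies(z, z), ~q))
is always true.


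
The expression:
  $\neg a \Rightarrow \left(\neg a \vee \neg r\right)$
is always true.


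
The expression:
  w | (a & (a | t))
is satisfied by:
  {a: True, w: True}
  {a: True, w: False}
  {w: True, a: False}


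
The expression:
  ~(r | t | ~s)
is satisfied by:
  {s: True, r: False, t: False}


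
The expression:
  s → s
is always true.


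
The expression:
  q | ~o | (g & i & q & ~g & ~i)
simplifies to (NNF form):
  q | ~o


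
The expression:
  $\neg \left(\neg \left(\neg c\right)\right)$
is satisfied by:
  {c: False}


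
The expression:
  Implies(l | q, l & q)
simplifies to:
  (l & q) | (~l & ~q)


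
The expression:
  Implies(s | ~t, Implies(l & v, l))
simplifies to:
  True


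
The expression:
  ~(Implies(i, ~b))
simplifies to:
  b & i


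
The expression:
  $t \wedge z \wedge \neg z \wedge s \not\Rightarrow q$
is never true.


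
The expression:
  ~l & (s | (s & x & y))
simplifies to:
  s & ~l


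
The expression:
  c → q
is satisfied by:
  {q: True, c: False}
  {c: False, q: False}
  {c: True, q: True}


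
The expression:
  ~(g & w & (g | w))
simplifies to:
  ~g | ~w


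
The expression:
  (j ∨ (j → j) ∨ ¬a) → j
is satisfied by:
  {j: True}


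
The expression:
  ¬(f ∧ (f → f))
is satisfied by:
  {f: False}


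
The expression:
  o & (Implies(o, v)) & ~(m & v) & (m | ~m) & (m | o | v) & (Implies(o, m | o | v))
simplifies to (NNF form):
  o & v & ~m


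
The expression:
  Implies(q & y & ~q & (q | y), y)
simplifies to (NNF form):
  True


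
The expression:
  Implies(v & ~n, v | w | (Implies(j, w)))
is always true.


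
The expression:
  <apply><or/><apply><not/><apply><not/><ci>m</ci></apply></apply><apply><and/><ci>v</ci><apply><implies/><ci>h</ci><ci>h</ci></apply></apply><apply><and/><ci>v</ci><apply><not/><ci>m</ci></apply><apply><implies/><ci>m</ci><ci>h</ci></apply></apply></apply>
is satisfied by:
  {m: True, v: True}
  {m: True, v: False}
  {v: True, m: False}


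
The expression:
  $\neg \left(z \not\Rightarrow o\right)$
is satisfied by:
  {o: True, z: False}
  {z: False, o: False}
  {z: True, o: True}


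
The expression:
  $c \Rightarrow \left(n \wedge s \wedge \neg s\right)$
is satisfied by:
  {c: False}


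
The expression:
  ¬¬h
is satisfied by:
  {h: True}


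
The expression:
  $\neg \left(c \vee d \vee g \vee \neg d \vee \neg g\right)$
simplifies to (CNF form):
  $\text{False}$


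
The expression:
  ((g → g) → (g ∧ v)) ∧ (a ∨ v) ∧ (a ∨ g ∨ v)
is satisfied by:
  {g: True, v: True}


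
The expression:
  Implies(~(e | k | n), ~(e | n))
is always true.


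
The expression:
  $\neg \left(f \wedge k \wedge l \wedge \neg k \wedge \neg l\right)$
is always true.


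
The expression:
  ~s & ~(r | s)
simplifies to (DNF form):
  ~r & ~s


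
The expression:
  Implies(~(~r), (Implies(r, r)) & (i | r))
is always true.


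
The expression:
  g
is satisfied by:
  {g: True}


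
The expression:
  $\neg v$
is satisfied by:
  {v: False}


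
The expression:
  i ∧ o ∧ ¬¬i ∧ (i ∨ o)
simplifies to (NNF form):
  i ∧ o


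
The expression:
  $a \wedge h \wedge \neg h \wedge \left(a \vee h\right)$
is never true.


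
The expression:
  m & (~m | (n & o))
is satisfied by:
  {m: True, o: True, n: True}


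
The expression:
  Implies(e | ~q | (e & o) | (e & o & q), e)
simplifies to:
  e | q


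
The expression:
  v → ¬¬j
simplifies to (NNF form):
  j ∨ ¬v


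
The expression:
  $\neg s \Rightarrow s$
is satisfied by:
  {s: True}


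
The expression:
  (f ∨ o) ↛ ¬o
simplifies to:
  o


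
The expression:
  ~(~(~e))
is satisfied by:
  {e: False}


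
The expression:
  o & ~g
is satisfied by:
  {o: True, g: False}


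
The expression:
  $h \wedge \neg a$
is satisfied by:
  {h: True, a: False}


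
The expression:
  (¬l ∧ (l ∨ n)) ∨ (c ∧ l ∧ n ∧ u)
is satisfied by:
  {c: True, u: True, n: True, l: False}
  {c: True, n: True, u: False, l: False}
  {u: True, n: True, c: False, l: False}
  {n: True, c: False, u: False, l: False}
  {c: True, l: True, u: True, n: True}
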